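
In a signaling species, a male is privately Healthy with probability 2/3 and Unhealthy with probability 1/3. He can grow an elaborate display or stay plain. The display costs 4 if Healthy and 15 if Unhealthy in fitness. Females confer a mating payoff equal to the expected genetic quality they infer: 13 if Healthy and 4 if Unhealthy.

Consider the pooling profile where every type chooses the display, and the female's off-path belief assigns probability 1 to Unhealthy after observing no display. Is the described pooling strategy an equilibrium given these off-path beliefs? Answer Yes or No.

No

On path, the female holds the prior and pays 2/3·13 + 1/3·4 = 10. Off path (no display), believing Unhealthy, it pays 4.
Healthy: the display nets 10 − 4 = 6; no display nets 4. Healthy stays.
Unhealthy: the display nets 10 − 15 = -5; no display nets 4. Unhealthy would deviate.
A type deviates, so pooling fails.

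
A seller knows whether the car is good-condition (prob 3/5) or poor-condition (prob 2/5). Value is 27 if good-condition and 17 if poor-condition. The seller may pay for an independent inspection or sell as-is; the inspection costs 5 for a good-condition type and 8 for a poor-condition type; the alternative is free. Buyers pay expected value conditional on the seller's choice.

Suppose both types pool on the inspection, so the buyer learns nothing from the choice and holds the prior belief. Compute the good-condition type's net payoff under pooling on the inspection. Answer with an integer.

18

Pooled price = 3/5·27 + 2/5·17 = 23.
good-condition pays cost 5 for the inspection, so net payoff = 23 − 5 = 18.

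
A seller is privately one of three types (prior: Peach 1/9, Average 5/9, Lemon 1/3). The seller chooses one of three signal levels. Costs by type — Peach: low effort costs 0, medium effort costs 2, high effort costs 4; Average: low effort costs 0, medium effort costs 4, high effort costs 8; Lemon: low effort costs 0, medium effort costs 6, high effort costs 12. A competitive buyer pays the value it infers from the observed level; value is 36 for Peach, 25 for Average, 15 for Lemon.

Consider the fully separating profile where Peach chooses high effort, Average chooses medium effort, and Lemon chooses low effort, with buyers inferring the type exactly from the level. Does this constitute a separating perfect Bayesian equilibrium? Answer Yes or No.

No

Separating prices: high effort → 36, medium effort → 25, low effort → 15.
Peach (assigned high effort): low effort: 15 − 0 = 15; medium effort: 25 − 2 = 23; high effort: 36 − 4 = 32. Peach stays.
Average (assigned medium effort): low effort: 15 − 0 = 15; medium effort: 25 − 4 = 21; high effort: 36 − 8 = 28. Average prefers high effort.
Lemon (assigned low effort): low effort: 15 − 0 = 15; medium effort: 25 − 6 = 19; high effort: 36 − 12 = 24. Lemon prefers high effort.
At least one type deviates; the separating profile fails.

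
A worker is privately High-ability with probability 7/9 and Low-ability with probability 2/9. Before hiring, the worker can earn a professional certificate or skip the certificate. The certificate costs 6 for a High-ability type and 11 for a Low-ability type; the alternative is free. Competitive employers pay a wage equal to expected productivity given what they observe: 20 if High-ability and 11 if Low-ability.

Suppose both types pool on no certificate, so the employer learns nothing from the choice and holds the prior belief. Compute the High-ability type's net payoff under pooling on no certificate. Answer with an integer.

18

Pooled wage = 7/9·20 + 2/9·11 = 18.
High-ability pays no cost for no certificate, so net payoff = 18.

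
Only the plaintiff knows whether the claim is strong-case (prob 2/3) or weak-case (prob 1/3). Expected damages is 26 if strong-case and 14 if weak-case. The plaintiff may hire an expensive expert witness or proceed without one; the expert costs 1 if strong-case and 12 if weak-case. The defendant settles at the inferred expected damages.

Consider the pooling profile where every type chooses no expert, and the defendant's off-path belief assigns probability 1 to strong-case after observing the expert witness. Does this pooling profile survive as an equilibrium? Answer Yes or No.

On path, the defendant holds the prior and pays 2/3·26 + 1/3·14 = 22. Off path (the expert witness), believing strong-case, it pays 26.
strong-case: no expert nets 22; the expert witness nets 26 − 1 = 25. strong-case would deviate.
weak-case: no expert nets 22; the expert witness nets 26 − 12 = 14. weak-case stays.
A type deviates, so pooling fails.

No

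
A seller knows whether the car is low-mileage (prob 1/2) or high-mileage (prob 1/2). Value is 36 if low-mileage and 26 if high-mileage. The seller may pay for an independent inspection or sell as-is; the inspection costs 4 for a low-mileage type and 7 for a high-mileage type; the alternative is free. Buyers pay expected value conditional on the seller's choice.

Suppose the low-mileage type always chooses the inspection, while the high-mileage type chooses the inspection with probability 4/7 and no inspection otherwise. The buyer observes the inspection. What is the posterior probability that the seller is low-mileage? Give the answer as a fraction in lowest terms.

P(the inspection) = (1/2)·1 + (1/2)·(4/7) = 11/14.
By Bayes' rule, P(low-mileage | the inspection) = (1/2) / (11/14) = 7/11.

7/11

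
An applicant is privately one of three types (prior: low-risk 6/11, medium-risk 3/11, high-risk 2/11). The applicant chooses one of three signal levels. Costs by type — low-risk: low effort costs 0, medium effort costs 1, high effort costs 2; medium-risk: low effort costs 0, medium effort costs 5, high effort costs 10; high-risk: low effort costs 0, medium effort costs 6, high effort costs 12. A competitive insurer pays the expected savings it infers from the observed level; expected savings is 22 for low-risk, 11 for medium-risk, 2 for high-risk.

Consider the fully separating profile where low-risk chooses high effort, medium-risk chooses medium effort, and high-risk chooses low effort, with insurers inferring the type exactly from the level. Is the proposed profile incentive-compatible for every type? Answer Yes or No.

No

Separating rebates: high effort → 22, medium effort → 11, low effort → 2.
low-risk (assigned high effort): low effort: 2 − 0 = 2; medium effort: 11 − 1 = 10; high effort: 22 − 2 = 20. low-risk stays.
medium-risk (assigned medium effort): low effort: 2 − 0 = 2; medium effort: 11 − 5 = 6; high effort: 22 − 10 = 12. medium-risk prefers high effort.
high-risk (assigned low effort): low effort: 2 − 0 = 2; medium effort: 11 − 6 = 5; high effort: 22 − 12 = 10. high-risk prefers high effort.
At least one type deviates; the separating profile fails.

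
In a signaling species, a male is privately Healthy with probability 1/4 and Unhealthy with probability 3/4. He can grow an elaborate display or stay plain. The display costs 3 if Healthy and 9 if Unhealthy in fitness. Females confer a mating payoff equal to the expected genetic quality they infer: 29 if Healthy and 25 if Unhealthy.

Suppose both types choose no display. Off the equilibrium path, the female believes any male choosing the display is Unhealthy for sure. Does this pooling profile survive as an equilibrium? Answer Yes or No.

On path, the female holds the prior and pays 1/4·29 + 3/4·25 = 26. Off path (the display), believing Unhealthy, it pays 25.
Healthy: no display nets 26; the display nets 25 − 3 = 22. Healthy stays.
Unhealthy: no display nets 26; the display nets 25 − 9 = 16. Unhealthy stays.
No type deviates, so pooling is sustained.

Yes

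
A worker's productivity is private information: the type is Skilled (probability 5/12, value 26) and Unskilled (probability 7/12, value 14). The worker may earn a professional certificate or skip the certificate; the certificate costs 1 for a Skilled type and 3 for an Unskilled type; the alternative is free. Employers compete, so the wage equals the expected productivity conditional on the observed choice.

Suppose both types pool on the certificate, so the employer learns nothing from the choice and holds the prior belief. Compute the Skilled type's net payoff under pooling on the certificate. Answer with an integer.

Pooled wage = 5/12·26 + 7/12·14 = 19.
Skilled pays cost 1 for the certificate, so net payoff = 19 − 1 = 18.

18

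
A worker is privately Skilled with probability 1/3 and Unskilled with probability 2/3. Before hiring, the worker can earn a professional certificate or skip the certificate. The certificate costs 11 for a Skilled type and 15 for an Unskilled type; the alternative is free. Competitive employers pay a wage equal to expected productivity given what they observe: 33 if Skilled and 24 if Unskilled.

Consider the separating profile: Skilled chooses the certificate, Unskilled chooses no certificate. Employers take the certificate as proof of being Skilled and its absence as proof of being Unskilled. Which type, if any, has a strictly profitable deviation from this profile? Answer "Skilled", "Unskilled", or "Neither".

The certificate pays 33; no certificate pays 24.
Skilled: assigned the certificate, nets 33 − 11 = 22; deviating to no certificate nets 24.
Unskilled: assigned no certificate, nets 24; deviating to the certificate nets 33 − 15 = 18.
The Skilled type gains 2 by deviating.

Skilled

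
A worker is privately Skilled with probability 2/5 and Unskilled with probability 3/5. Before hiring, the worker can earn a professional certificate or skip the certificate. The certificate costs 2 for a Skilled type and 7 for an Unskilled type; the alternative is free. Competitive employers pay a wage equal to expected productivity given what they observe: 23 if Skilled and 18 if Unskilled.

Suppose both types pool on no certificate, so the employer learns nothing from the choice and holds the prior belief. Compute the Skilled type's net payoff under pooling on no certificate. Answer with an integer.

20

Pooled wage = 2/5·23 + 3/5·18 = 20.
Skilled pays no cost for no certificate, so net payoff = 20.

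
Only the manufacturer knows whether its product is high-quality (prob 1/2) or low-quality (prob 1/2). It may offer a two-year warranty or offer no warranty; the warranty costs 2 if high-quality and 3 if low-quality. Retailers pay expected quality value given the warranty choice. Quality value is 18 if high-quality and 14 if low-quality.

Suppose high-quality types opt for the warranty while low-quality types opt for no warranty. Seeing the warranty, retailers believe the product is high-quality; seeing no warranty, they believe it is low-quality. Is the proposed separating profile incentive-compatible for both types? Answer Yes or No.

Under these beliefs, the warranty earns price 18 and no warranty earns price 14.
high-quality: the warranty nets 18 − 2 = 16; no warranty nets 14. high-quality prefers the warranty.
low-quality: the warranty nets 18 − 3 = 15; no warranty nets 14. low-quality would deviate to the warranty.
low-quality has a profitable deviation, so the profile is not an equilibrium.

No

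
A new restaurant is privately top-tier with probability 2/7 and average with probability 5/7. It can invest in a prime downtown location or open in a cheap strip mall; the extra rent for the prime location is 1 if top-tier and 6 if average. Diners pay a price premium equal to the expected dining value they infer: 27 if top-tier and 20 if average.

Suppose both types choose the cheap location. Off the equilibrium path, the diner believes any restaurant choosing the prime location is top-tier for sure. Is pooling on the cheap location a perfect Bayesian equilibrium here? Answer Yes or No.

No

On path, the diner holds the prior and pays 2/7·27 + 5/7·20 = 22. Off path (the prime location), believing top-tier, it pays 27.
top-tier: the cheap location nets 22; the prime location nets 27 − 1 = 26. top-tier would deviate.
average: the cheap location nets 22; the prime location nets 27 − 6 = 21. average stays.
A type deviates, so pooling fails.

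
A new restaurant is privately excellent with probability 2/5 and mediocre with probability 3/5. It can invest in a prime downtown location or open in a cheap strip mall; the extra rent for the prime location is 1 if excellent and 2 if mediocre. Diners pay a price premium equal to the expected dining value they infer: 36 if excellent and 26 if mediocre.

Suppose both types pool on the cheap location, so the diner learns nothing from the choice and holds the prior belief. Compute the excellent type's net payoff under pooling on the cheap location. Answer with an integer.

30

Pooled price premium = 2/5·36 + 3/5·26 = 30.
excellent pays no cost for the cheap location, so net payoff = 30.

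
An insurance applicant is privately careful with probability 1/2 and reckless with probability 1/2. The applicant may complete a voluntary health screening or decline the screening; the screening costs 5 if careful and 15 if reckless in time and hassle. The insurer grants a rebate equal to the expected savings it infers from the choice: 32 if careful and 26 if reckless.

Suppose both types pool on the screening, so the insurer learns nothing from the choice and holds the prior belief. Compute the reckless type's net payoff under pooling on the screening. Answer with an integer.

Pooled rebate = 1/2·32 + 1/2·26 = 29.
reckless pays cost 15 for the screening, so net payoff = 29 − 15 = 14.

14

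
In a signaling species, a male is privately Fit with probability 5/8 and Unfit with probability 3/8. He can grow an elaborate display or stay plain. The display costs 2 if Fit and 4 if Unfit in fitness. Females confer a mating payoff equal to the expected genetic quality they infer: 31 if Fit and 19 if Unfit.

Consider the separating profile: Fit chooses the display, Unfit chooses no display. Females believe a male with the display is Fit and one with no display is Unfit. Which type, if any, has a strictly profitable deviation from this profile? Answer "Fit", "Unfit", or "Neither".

The display pays 31; no display pays 19.
Fit: assigned the display, nets 31 − 2 = 29; deviating to no display nets 19.
Unfit: assigned no display, nets 19; deviating to the display nets 31 − 4 = 27.
The Unfit type gains 8 by deviating.

Unfit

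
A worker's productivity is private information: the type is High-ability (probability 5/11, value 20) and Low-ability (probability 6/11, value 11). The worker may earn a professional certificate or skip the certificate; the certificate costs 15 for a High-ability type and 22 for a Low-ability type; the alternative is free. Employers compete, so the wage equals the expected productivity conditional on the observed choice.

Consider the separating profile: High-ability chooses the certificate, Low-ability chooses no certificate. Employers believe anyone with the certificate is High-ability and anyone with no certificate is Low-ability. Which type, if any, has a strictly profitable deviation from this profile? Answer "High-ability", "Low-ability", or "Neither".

The certificate pays 20; no certificate pays 11.
High-ability: assigned the certificate, nets 20 − 15 = 5; deviating to no certificate nets 11.
Low-ability: assigned no certificate, nets 11; deviating to the certificate nets 20 − 22 = -2.
The High-ability type gains 6 by deviating.

High-ability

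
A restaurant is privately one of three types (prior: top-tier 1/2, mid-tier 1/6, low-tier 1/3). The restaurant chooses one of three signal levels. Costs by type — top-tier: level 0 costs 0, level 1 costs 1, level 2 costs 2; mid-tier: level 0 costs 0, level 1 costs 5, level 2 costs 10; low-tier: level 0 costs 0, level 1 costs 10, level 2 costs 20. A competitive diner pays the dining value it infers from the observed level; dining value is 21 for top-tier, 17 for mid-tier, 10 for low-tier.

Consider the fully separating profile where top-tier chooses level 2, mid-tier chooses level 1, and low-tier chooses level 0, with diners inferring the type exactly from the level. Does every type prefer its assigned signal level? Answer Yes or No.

Yes

Separating price premiums: level 2 → 21, level 1 → 17, level 0 → 10.
top-tier (assigned level 2): level 0: 10 − 0 = 10; level 1: 17 − 1 = 16; level 2: 21 − 2 = 19. top-tier stays.
mid-tier (assigned level 1): level 0: 10 − 0 = 10; level 1: 17 − 5 = 12; level 2: 21 − 10 = 11. mid-tier stays.
low-tier (assigned level 0): level 0: 10 − 0 = 10; level 1: 17 − 10 = 7; level 2: 21 − 20 = 1. low-tier stays.
Every type prefers its assigned level; separation holds.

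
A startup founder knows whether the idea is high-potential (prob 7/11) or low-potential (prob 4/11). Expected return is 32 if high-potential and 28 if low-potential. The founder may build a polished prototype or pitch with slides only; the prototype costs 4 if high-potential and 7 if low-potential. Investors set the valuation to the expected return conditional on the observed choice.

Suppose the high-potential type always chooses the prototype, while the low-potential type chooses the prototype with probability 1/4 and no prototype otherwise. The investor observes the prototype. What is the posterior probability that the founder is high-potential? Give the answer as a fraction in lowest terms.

7/8

P(the prototype) = (7/11)·1 + (4/11)·(1/4) = 8/11.
By Bayes' rule, P(high-potential | the prototype) = (7/11) / (8/11) = 7/8.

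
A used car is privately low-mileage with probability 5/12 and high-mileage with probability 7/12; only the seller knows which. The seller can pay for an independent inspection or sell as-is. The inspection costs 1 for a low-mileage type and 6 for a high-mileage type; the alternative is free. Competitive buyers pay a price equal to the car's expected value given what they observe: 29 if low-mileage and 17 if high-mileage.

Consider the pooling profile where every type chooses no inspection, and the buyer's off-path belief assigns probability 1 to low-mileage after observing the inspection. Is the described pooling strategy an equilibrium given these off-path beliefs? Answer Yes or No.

On path, the buyer holds the prior and pays 5/12·29 + 7/12·17 = 22. Off path (the inspection), believing low-mileage, it pays 29.
low-mileage: no inspection nets 22; the inspection nets 29 − 1 = 28. low-mileage would deviate.
high-mileage: no inspection nets 22; the inspection nets 29 − 6 = 23. high-mileage would deviate.
A type deviates, so pooling fails.

No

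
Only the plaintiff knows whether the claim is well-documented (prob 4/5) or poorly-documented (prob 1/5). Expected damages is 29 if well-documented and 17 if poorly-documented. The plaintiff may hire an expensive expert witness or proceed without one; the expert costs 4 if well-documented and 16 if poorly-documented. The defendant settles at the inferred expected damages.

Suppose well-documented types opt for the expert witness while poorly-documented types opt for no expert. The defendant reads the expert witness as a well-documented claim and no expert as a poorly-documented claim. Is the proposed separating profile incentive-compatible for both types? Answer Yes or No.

Under these beliefs, the expert witness earns settlement 29 and no expert earns settlement 17.
well-documented: the expert witness nets 29 − 4 = 25; no expert nets 17. well-documented prefers the expert witness.
poorly-documented: the expert witness nets 29 − 16 = 13; no expert nets 17. poorly-documented prefers no expert.
Neither type deviates, so the separating profile is an equilibrium.

Yes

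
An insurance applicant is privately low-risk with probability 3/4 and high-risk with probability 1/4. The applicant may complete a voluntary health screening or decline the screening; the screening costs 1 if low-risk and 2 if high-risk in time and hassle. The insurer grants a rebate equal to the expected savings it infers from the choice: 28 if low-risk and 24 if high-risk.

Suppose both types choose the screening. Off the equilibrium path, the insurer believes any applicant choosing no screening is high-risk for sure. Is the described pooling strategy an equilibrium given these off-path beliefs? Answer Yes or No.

Yes

On path, the insurer holds the prior and pays 3/4·28 + 1/4·24 = 27. Off path (no screening), believing high-risk, it pays 24.
low-risk: the screening nets 27 − 1 = 26; no screening nets 24. low-risk stays.
high-risk: the screening nets 27 − 2 = 25; no screening nets 24. high-risk stays.
No type deviates, so pooling is sustained.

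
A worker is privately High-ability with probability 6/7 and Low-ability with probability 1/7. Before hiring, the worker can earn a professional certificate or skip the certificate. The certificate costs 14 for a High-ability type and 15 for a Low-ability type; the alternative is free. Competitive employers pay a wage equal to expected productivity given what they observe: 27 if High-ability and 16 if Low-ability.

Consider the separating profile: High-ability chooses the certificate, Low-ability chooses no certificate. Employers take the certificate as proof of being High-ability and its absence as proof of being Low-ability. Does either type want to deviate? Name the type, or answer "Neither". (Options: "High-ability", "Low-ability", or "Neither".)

The certificate pays 27; no certificate pays 16.
High-ability: assigned the certificate, nets 27 − 14 = 13; deviating to no certificate nets 16.
Low-ability: assigned no certificate, nets 16; deviating to the certificate nets 27 − 15 = 12.
The High-ability type gains 3 by deviating.

High-ability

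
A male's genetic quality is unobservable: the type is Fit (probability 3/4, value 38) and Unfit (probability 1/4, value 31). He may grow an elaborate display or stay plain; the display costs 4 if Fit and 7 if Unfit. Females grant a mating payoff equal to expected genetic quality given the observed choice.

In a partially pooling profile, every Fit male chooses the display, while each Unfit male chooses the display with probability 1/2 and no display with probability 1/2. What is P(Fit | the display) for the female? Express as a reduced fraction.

6/7

P(the display) = (3/4)·1 + (1/4)·(1/2) = 7/8.
By Bayes' rule, P(Fit | the display) = (3/4) / (7/8) = 6/7.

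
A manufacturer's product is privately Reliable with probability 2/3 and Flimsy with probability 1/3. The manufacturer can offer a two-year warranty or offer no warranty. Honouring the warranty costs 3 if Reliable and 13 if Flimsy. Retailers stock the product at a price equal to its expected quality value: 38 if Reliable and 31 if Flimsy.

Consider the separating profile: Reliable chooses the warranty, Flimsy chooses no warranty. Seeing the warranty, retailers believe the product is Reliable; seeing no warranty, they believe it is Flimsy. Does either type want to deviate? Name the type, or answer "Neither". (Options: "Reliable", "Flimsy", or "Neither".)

The warranty pays 38; no warranty pays 31.
Reliable: assigned the warranty, nets 38 − 3 = 35; deviating to no warranty nets 31.
Flimsy: assigned no warranty, nets 31; deviating to the warranty nets 38 − 13 = 25.
Both types strictly prefer their assigned action; no profitable deviation.

Neither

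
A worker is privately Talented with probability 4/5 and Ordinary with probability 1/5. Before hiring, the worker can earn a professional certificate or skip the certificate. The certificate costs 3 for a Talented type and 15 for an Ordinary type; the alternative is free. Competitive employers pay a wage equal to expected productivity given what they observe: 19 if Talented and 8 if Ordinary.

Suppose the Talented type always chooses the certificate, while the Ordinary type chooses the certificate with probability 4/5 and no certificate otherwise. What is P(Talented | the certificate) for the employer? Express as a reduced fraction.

P(the certificate) = (4/5)·1 + (1/5)·(4/5) = 24/25.
By Bayes' rule, P(Talented | the certificate) = (4/5) / (24/25) = 5/6.

5/6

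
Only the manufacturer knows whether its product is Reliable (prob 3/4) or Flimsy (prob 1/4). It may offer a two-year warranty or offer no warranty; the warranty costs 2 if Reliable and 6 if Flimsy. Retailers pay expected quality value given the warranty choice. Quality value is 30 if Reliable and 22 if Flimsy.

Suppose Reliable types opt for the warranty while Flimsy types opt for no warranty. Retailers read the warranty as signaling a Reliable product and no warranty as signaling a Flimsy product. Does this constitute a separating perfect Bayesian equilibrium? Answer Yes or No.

No

Under these beliefs, the warranty earns price 30 and no warranty earns price 22.
Reliable: the warranty nets 30 − 2 = 28; no warranty nets 22. Reliable prefers the warranty.
Flimsy: the warranty nets 30 − 6 = 24; no warranty nets 22. Flimsy would deviate to the warranty.
Flimsy has a profitable deviation, so the profile is not an equilibrium.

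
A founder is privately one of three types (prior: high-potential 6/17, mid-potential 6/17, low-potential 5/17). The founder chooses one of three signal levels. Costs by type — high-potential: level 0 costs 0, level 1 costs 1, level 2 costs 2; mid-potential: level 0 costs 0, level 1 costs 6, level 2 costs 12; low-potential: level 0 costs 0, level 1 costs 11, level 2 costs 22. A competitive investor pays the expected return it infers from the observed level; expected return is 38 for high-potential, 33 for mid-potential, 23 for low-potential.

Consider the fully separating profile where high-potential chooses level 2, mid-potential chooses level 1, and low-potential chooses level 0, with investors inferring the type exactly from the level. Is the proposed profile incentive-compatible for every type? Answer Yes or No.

Separating valuations: level 2 → 38, level 1 → 33, level 0 → 23.
high-potential (assigned level 2): level 0: 23 − 0 = 23; level 1: 33 − 1 = 32; level 2: 38 − 2 = 36. high-potential stays.
mid-potential (assigned level 1): level 0: 23 − 0 = 23; level 1: 33 − 6 = 27; level 2: 38 − 12 = 26. mid-potential stays.
low-potential (assigned level 0): level 0: 23 − 0 = 23; level 1: 33 − 11 = 22; level 2: 38 − 22 = 16. low-potential stays.
Every type prefers its assigned level; separation holds.

Yes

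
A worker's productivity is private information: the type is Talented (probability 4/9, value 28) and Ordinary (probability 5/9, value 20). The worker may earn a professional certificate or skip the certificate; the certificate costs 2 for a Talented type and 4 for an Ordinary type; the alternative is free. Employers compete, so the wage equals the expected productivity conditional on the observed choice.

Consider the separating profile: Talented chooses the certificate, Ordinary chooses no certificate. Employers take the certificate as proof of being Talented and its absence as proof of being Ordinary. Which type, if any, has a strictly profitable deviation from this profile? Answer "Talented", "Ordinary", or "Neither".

Ordinary

The certificate pays 28; no certificate pays 20.
Talented: assigned the certificate, nets 28 − 2 = 26; deviating to no certificate nets 20.
Ordinary: assigned no certificate, nets 20; deviating to the certificate nets 28 − 4 = 24.
The Ordinary type gains 4 by deviating.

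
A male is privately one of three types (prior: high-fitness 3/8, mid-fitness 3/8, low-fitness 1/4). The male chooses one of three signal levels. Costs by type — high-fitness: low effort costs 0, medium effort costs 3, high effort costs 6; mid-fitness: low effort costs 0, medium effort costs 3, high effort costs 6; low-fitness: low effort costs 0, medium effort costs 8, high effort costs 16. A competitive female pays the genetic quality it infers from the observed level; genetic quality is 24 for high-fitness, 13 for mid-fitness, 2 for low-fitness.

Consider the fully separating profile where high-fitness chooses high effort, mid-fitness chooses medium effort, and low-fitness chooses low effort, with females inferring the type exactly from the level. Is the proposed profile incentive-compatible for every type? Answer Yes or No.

No

Separating mating payoffs: high effort → 24, medium effort → 13, low effort → 2.
high-fitness (assigned high effort): low effort: 2 − 0 = 2; medium effort: 13 − 3 = 10; high effort: 24 − 6 = 18. high-fitness stays.
mid-fitness (assigned medium effort): low effort: 2 − 0 = 2; medium effort: 13 − 3 = 10; high effort: 24 − 6 = 18. mid-fitness prefers high effort.
low-fitness (assigned low effort): low effort: 2 − 0 = 2; medium effort: 13 − 8 = 5; high effort: 24 − 16 = 8. low-fitness prefers high effort.
At least one type deviates; the separating profile fails.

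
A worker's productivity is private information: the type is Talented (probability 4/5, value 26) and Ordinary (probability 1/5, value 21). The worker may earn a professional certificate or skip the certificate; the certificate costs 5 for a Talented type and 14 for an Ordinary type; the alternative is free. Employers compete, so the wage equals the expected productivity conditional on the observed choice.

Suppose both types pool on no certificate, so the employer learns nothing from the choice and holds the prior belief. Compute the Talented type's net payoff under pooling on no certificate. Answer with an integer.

25

Pooled wage = 4/5·26 + 1/5·21 = 25.
Talented pays no cost for no certificate, so net payoff = 25.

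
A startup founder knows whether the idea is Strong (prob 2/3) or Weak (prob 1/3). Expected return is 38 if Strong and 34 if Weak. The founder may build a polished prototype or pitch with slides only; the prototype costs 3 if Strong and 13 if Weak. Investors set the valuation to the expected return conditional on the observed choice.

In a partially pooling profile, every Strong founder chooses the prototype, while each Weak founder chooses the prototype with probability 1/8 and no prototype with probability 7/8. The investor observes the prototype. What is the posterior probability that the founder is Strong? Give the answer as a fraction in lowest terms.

16/17

P(the prototype) = (2/3)·1 + (1/3)·(1/8) = 17/24.
By Bayes' rule, P(Strong | the prototype) = (2/3) / (17/24) = 16/17.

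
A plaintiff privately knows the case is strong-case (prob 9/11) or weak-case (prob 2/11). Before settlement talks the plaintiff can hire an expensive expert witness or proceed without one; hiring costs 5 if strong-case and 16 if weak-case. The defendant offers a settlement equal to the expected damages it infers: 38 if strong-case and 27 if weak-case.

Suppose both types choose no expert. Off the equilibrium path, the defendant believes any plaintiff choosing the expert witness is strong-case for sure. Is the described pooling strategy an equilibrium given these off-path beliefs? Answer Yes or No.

Yes

On path, the defendant holds the prior and pays 9/11·38 + 2/11·27 = 36. Off path (the expert witness), believing strong-case, it pays 38.
strong-case: no expert nets 36; the expert witness nets 38 − 5 = 33. strong-case stays.
weak-case: no expert nets 36; the expert witness nets 38 − 16 = 22. weak-case stays.
No type deviates, so pooling is sustained.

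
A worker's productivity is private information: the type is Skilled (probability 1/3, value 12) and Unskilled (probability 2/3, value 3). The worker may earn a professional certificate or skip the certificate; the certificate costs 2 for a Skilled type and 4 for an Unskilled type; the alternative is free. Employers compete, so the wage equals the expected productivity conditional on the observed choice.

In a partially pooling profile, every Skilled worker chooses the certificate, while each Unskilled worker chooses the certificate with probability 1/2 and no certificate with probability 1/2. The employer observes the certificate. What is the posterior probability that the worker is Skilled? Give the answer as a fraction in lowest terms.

1/2

P(the certificate) = (1/3)·1 + (2/3)·(1/2) = 2/3.
By Bayes' rule, P(Skilled | the certificate) = (1/3) / (2/3) = 1/2.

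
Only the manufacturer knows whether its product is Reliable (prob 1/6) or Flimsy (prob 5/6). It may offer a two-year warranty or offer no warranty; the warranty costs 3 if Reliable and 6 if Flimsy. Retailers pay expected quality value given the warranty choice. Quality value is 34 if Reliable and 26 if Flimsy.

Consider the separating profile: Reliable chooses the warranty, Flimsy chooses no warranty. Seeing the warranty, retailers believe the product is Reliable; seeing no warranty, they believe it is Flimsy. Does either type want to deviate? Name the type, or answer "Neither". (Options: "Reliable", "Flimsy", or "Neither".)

Flimsy

The warranty pays 34; no warranty pays 26.
Reliable: assigned the warranty, nets 34 − 3 = 31; deviating to no warranty nets 26.
Flimsy: assigned no warranty, nets 26; deviating to the warranty nets 34 − 6 = 28.
The Flimsy type gains 2 by deviating.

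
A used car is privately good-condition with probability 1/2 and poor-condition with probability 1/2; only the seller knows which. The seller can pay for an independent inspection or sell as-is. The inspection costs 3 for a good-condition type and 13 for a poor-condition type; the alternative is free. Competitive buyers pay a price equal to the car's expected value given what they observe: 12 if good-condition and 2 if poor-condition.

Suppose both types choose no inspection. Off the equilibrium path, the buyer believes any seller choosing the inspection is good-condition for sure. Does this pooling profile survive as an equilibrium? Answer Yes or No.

On path, the buyer holds the prior and pays 1/2·12 + 1/2·2 = 7. Off path (the inspection), believing good-condition, it pays 12.
good-condition: no inspection nets 7; the inspection nets 12 − 3 = 9. good-condition would deviate.
poor-condition: no inspection nets 7; the inspection nets 12 − 13 = -1. poor-condition stays.
A type deviates, so pooling fails.

No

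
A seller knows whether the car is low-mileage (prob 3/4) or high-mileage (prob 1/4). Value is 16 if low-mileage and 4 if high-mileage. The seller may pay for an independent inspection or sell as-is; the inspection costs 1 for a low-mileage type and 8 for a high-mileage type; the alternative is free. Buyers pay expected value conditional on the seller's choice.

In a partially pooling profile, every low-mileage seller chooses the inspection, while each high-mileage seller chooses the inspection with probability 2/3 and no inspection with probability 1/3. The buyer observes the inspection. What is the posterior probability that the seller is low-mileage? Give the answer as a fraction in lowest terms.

P(the inspection) = (3/4)·1 + (1/4)·(2/3) = 11/12.
By Bayes' rule, P(low-mileage | the inspection) = (3/4) / (11/12) = 9/11.

9/11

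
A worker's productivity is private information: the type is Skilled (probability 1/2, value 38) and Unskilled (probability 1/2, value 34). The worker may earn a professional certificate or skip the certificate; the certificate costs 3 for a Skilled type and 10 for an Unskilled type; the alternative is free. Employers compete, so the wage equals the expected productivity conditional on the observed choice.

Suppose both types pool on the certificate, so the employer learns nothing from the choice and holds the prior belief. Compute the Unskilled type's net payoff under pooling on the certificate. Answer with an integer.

26

Pooled wage = 1/2·38 + 1/2·34 = 36.
Unskilled pays cost 10 for the certificate, so net payoff = 36 − 10 = 26.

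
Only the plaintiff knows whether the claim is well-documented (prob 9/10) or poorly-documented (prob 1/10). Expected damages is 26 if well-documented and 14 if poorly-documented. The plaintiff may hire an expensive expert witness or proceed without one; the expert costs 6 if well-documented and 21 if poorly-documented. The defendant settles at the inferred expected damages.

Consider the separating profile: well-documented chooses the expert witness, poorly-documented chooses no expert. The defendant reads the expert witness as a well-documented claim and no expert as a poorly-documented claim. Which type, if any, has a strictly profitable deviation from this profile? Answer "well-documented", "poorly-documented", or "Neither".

The expert witness pays 26; no expert pays 14.
well-documented: assigned the expert witness, nets 26 − 6 = 20; deviating to no expert nets 14.
poorly-documented: assigned no expert, nets 14; deviating to the expert witness nets 26 − 21 = 5.
Both types strictly prefer their assigned action; no profitable deviation.

Neither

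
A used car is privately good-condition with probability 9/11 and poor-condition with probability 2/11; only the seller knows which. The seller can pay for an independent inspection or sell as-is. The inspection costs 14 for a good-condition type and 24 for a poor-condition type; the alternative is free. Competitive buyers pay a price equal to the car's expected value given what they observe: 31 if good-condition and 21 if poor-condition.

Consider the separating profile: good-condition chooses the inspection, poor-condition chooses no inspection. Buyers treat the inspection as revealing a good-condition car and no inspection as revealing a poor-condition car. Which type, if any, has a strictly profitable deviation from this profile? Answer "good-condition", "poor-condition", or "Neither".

The inspection pays 31; no inspection pays 21.
good-condition: assigned the inspection, nets 31 − 14 = 17; deviating to no inspection nets 21.
poor-condition: assigned no inspection, nets 21; deviating to the inspection nets 31 − 24 = 7.
The good-condition type gains 4 by deviating.

good-condition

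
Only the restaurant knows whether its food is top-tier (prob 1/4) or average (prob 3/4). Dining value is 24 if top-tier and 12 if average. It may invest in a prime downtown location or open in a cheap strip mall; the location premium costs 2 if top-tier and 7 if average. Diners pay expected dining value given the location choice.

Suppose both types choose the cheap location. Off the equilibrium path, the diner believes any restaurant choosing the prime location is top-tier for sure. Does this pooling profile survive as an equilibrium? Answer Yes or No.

No

On path, the diner holds the prior and pays 1/4·24 + 3/4·12 = 15. Off path (the prime location), believing top-tier, it pays 24.
top-tier: the cheap location nets 15; the prime location nets 24 − 2 = 22. top-tier would deviate.
average: the cheap location nets 15; the prime location nets 24 − 7 = 17. average would deviate.
A type deviates, so pooling fails.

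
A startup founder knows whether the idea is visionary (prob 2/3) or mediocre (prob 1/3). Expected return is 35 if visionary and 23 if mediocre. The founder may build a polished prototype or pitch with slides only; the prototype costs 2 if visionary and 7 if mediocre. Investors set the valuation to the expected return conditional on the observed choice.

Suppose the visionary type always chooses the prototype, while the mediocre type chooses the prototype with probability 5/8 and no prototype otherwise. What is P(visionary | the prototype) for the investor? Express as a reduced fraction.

16/21

P(the prototype) = (2/3)·1 + (1/3)·(5/8) = 7/8.
By Bayes' rule, P(visionary | the prototype) = (2/3) / (7/8) = 16/21.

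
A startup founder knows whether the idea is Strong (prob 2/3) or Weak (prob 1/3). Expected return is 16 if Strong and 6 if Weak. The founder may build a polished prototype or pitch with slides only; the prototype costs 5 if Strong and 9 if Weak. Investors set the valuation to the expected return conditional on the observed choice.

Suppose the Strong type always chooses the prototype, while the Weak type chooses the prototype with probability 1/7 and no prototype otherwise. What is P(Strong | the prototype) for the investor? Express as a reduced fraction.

14/15

P(the prototype) = (2/3)·1 + (1/3)·(1/7) = 5/7.
By Bayes' rule, P(Strong | the prototype) = (2/3) / (5/7) = 14/15.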